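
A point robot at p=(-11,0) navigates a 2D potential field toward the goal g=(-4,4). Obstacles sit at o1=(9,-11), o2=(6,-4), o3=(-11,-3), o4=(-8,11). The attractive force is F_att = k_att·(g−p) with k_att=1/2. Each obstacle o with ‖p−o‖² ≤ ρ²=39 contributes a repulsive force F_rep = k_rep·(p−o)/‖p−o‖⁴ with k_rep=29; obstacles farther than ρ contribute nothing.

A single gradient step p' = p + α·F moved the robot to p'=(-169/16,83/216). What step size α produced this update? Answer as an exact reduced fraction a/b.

α = 1/8

F_att = 1/2·(g−p) = 1/2·(7,4) = (3.5000,2.0000)
o1: d²=521 > ρ²=39 → inactive
o2: d²=305 > ρ²=39 → inactive
o3: d²=9 ≤ ρ²=39; F_rep = 29·(0,3)/9² = (0.0000,1.0741)
o4: d²=130 > ρ²=39 → inactive
F = F_att + ΣF_rep = (3.5000,3.0741)
Δp = p'−p = (0.4375,0.3843); α = Δx/Fx = (7/16) / (7/2) = 1/8
check: Δy/Fy = (83/216) / (83/27) = 1/8 ✓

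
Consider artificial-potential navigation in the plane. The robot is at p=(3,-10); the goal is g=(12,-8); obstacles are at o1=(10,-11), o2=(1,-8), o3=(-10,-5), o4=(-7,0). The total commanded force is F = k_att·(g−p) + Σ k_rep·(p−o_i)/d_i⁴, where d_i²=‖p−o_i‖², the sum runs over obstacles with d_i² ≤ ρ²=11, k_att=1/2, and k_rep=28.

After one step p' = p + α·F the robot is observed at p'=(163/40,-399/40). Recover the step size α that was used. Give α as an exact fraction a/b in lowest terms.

α = 1/5

F_att = 1/2·(g−p) = 1/2·(9,2) = (4.5000,1.0000)
o1: d²=50 > ρ²=11 → inactive
o2: d²=8 ≤ ρ²=11; F_rep = 28·(2,-2)/8² = (0.8750,-0.8750)
o3: d²=194 > ρ²=11 → inactive
o4: d²=200 > ρ²=11 → inactive
F = F_att + ΣF_rep = (5.3750,0.1250)
Δp = p'−p = (1.0750,0.0250); α = Δx/Fx = (43/40) / (43/8) = 1/5
check: Δy/Fy = (1/40) / (1/8) = 1/5 ✓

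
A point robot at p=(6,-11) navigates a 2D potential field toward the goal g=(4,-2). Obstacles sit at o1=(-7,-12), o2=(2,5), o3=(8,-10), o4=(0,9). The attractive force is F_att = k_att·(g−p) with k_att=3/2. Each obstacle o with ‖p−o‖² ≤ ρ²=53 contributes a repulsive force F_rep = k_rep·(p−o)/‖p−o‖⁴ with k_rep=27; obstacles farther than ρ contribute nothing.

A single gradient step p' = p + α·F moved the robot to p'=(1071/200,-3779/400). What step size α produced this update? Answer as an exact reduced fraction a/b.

F_att = 3/2·(g−p) = 3/2·(-2,9) = (-3.0000,13.5000)
o1: d²=170 > ρ²=53 → inactive
o2: d²=272 > ρ²=53 → inactive
o3: d²=5 ≤ ρ²=53; F_rep = 27·(-2,-1)/5² = (-2.1600,-1.0800)
o4: d²=436 > ρ²=53 → inactive
F = F_att + ΣF_rep = (-5.1600,12.4200)
Δp = p'−p = (-0.6450,1.5525); α = Δx/Fx = (-129/200) / (-129/25) = 1/8
check: Δy/Fy = (621/400) / (621/50) = 1/8 ✓

α = 1/8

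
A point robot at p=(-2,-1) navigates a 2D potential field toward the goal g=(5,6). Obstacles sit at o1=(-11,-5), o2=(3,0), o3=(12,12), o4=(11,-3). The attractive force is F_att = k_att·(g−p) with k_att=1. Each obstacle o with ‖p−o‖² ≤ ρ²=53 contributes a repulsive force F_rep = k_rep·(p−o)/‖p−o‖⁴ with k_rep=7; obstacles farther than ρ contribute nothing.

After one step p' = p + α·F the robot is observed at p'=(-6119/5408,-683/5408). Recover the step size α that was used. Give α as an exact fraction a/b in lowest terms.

F_att = 1·(g−p) = 1·(7,7) = (7.0000,7.0000)
o1: d²=97 > ρ²=53 → inactive
o2: d²=26 ≤ ρ²=53; F_rep = 7·(-5,-1)/26² = (-0.0518,-0.0104)
o3: d²=365 > ρ²=53 → inactive
o4: d²=173 > ρ²=53 → inactive
F = F_att + ΣF_rep = (6.9482,6.9896)
Δp = p'−p = (0.8685,0.8737); α = Δx/Fx = (4697/5408) / (4697/676) = 1/8
check: Δy/Fy = (4725/5408) / (4725/676) = 1/8 ✓

α = 1/8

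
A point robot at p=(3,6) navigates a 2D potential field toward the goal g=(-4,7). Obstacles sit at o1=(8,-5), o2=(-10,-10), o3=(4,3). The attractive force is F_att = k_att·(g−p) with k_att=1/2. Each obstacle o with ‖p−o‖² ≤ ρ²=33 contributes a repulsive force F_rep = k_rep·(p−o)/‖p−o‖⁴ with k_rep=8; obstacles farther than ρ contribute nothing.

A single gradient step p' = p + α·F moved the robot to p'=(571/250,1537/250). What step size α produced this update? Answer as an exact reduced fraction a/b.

α = 1/5

F_att = 1/2·(g−p) = 1/2·(-7,1) = (-3.5000,0.5000)
o1: d²=146 > ρ²=33 → inactive
o2: d²=425 > ρ²=33 → inactive
o3: d²=10 ≤ ρ²=33; F_rep = 8·(-1,3)/10² = (-0.0800,0.2400)
F = F_att + ΣF_rep = (-3.5800,0.7400)
Δp = p'−p = (-0.7160,0.1480); α = Δx/Fx = (-179/250) / (-179/50) = 1/5
check: Δy/Fy = (37/250) / (37/50) = 1/5 ✓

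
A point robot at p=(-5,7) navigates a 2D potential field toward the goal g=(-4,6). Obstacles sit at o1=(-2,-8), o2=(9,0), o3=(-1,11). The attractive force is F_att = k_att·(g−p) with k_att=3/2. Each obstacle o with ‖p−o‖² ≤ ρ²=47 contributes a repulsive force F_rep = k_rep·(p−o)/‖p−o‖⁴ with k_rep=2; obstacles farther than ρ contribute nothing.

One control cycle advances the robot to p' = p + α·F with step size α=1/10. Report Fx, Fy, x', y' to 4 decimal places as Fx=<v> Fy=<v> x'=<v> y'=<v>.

Fx=1.4922 Fy=-1.5078 x'=-4.8508 y'=6.8492

F_att = 3/2·(g−p) = 3/2·(1,-1) = (1.5000,-1.5000)
o1: d²=234 > ρ²=47 → inactive
o2: d²=245 > ρ²=47 → inactive
o3: d²=32 ≤ ρ²=47; F_rep = 2·(-4,-4)/32² = (-0.0078,-0.0078)
F = F_att + ΣF_rep = (1.4922,-1.5078)
p' = p + 1/10·F = (-4.8508,6.8492)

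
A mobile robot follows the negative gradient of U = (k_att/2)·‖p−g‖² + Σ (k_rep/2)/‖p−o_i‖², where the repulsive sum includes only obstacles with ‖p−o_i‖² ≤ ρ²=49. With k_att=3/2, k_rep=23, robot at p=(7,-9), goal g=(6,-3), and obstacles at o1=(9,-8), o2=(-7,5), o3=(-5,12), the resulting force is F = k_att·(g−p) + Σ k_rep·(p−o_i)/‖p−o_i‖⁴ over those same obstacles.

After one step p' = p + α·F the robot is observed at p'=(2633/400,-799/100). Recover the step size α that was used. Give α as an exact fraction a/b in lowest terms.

α = 1/8

F_att = 3/2·(g−p) = 3/2·(-1,6) = (-1.5000,9.0000)
o1: d²=5 ≤ ρ²=49; F_rep = 23·(-2,-1)/5² = (-1.8400,-0.9200)
o2: d²=392 > ρ²=49 → inactive
o3: d²=585 > ρ²=49 → inactive
F = F_att + ΣF_rep = (-3.3400,8.0800)
Δp = p'−p = (-0.4175,1.0100); α = Δx/Fx = (-167/400) / (-167/50) = 1/8
check: Δy/Fy = (101/100) / (202/25) = 1/8 ✓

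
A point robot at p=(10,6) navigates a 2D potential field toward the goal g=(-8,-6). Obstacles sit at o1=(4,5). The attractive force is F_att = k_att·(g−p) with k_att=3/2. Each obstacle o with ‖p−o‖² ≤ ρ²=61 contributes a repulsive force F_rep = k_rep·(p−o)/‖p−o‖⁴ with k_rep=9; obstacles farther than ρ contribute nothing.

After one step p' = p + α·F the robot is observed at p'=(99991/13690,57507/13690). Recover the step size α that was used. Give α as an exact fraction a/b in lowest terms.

α = 1/10

F_att = 3/2·(g−p) = 3/2·(-18,-12) = (-27.0000,-18.0000)
o1: d²=37 ≤ ρ²=61; F_rep = 9·(6,1)/37² = (0.0394,0.0066)
F = F_att + ΣF_rep = (-26.9606,-17.9934)
Δp = p'−p = (-2.6961,-1.7993); α = Δx/Fx = (-36909/13690) / (-36909/1369) = 1/10
check: Δy/Fy = (-24633/13690) / (-24633/1369) = 1/10 ✓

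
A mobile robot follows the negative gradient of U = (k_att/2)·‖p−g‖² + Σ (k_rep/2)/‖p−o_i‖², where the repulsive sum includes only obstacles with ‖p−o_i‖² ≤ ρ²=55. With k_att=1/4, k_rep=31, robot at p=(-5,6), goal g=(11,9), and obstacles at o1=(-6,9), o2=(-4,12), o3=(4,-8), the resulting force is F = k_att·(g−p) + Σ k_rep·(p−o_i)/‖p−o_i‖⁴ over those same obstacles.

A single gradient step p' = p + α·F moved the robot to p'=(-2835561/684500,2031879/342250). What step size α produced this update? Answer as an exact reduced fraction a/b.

F_att = 1/4·(g−p) = 1/4·(16,3) = (4.0000,0.7500)
o1: d²=10 ≤ ρ²=55; F_rep = 31·(1,-3)/10² = (0.3100,-0.9300)
o2: d²=37 ≤ ρ²=55; F_rep = 31·(-1,-6)/37² = (-0.0226,-0.1359)
o3: d²=277 > ρ²=55 → inactive
F = F_att + ΣF_rep = (4.2874,-0.3159)
Δp = p'−p = (0.8575,-0.0632); α = Δx/Fx = (586939/684500) / (586939/136900) = 1/5
check: Δy/Fy = (-21621/342250) / (-21621/68450) = 1/5 ✓

α = 1/5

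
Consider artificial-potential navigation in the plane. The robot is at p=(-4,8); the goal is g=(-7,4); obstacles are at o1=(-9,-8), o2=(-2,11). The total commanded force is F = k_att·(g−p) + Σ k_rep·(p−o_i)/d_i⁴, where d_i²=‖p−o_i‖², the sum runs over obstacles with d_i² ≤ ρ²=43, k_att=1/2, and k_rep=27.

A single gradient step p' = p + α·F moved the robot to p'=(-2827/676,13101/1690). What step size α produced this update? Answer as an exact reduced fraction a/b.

F_att = 1/2·(g−p) = 1/2·(-3,-4) = (-1.5000,-2.0000)
o1: d²=281 > ρ²=43 → inactive
o2: d²=13 ≤ ρ²=43; F_rep = 27·(-2,-3)/13² = (-0.3195,-0.4793)
F = F_att + ΣF_rep = (-1.8195,-2.4793)
Δp = p'−p = (-0.1820,-0.2479); α = Δx/Fx = (-123/676) / (-615/338) = 1/10
check: Δy/Fy = (-419/1690) / (-419/169) = 1/10 ✓

α = 1/10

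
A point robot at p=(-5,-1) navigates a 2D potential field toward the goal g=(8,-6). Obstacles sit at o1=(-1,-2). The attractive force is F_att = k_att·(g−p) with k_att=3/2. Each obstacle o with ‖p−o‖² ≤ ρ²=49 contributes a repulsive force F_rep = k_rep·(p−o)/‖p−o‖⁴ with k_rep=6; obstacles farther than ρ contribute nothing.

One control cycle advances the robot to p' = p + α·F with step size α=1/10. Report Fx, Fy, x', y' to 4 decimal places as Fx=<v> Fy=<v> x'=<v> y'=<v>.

Fx=19.4170 Fy=-7.4792 x'=-3.0583 y'=-1.7479

F_att = 3/2·(g−p) = 3/2·(13,-5) = (19.5000,-7.5000)
o1: d²=17 ≤ ρ²=49; F_rep = 6·(-4,1)/17² = (-0.0830,0.0208)
F = F_att + ΣF_rep = (19.4170,-7.4792)
p' = p + 1/10·F = (-3.0583,-1.7479)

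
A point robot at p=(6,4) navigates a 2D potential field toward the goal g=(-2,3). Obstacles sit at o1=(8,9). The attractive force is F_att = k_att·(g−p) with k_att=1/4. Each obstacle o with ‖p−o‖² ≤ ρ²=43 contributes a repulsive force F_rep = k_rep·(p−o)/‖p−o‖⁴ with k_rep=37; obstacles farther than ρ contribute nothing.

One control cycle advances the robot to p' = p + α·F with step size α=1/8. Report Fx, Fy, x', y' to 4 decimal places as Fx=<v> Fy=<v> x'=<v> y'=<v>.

F_att = 1/4·(g−p) = 1/4·(-8,-1) = (-2.0000,-0.2500)
o1: d²=29 ≤ ρ²=43; F_rep = 37·(-2,-5)/29² = (-0.0880,-0.2200)
F = F_att + ΣF_rep = (-2.0880,-0.4700)
p' = p + 1/8·F = (5.7390,3.9413)

Fx=-2.0880 Fy=-0.4700 x'=5.7390 y'=3.9413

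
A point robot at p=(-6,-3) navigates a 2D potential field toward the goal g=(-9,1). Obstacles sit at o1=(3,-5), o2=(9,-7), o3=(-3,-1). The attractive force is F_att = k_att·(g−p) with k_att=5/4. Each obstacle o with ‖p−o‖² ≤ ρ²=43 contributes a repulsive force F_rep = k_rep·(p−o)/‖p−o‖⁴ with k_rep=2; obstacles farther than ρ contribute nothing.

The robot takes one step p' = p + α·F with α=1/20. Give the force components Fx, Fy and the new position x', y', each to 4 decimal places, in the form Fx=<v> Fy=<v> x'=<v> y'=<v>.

Fx=-3.7855 Fy=4.9763 x'=-6.1893 y'=-2.7512

F_att = 5/4·(g−p) = 5/4·(-3,4) = (-3.7500,5.0000)
o1: d²=85 > ρ²=43 → inactive
o2: d²=241 > ρ²=43 → inactive
o3: d²=13 ≤ ρ²=43; F_rep = 2·(-3,-2)/13² = (-0.0355,-0.0237)
F = F_att + ΣF_rep = (-3.7855,4.9763)
p' = p + 1/20·F = (-6.1893,-2.7512)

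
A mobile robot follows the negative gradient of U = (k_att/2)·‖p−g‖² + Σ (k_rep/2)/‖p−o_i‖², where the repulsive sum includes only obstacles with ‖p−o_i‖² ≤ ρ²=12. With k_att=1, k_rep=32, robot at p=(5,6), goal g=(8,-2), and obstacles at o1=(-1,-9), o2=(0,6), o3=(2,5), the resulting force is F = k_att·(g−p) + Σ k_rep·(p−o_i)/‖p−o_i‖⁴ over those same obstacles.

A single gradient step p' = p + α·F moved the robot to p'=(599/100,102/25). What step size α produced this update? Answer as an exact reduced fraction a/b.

α = 1/4

F_att = 1·(g−p) = 1·(3,-8) = (3.0000,-8.0000)
o1: d²=261 > ρ²=12 → inactive
o2: d²=25 > ρ²=12 → inactive
o3: d²=10 ≤ ρ²=12; F_rep = 32·(3,1)/10² = (0.9600,0.3200)
F = F_att + ΣF_rep = (3.9600,-7.6800)
Δp = p'−p = (0.9900,-1.9200); α = Δx/Fx = (99/100) / (99/25) = 1/4
check: Δy/Fy = (-48/25) / (-192/25) = 1/4 ✓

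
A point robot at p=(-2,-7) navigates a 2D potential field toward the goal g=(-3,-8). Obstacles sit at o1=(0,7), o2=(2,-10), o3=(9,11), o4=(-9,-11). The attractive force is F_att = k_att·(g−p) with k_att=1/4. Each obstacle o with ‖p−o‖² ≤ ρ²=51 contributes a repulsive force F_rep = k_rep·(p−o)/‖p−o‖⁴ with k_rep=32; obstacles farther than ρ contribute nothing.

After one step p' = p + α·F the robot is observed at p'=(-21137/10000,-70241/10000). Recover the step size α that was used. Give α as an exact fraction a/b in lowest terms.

α = 1/4

F_att = 1/4·(g−p) = 1/4·(-1,-1) = (-0.2500,-0.2500)
o1: d²=200 > ρ²=51 → inactive
o2: d²=25 ≤ ρ²=51; F_rep = 32·(-4,3)/25² = (-0.2048,0.1536)
o3: d²=445 > ρ²=51 → inactive
o4: d²=65 > ρ²=51 → inactive
F = F_att + ΣF_rep = (-0.4548,-0.0964)
Δp = p'−p = (-0.1137,-0.0241); α = Δx/Fx = (-1137/10000) / (-1137/2500) = 1/4
check: Δy/Fy = (-241/10000) / (-241/2500) = 1/4 ✓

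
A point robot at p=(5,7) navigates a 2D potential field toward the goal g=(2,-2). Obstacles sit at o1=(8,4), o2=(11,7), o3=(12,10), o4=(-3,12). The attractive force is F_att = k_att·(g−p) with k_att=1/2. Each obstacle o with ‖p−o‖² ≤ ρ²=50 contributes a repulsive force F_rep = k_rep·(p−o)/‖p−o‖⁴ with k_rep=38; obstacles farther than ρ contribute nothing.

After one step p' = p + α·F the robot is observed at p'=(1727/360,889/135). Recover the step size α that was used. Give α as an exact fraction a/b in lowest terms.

F_att = 1/2·(g−p) = 1/2·(-3,-9) = (-1.5000,-4.5000)
o1: d²=18 ≤ ρ²=50; F_rep = 38·(-3,3)/18² = (-0.3519,0.3519)
o2: d²=36 ≤ ρ²=50; F_rep = 38·(-6,0)/36² = (-0.1759,0.0000)
o3: d²=58 > ρ²=50 → inactive
o4: d²=89 > ρ²=50 → inactive
F = F_att + ΣF_rep = (-2.0278,-4.1481)
Δp = p'−p = (-0.2028,-0.4148); α = Δx/Fx = (-73/360) / (-73/36) = 1/10
check: Δy/Fy = (-56/135) / (-112/27) = 1/10 ✓

α = 1/10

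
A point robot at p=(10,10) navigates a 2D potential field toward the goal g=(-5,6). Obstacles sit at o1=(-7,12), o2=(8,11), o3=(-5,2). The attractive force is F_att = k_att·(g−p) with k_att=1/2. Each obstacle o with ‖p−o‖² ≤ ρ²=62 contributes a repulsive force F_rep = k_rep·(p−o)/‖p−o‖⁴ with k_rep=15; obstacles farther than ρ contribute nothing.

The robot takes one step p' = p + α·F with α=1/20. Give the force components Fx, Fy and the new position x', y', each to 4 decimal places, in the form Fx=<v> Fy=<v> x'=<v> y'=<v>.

Fx=-6.3000 Fy=-2.6000 x'=9.6850 y'=9.8700

F_att = 1/2·(g−p) = 1/2·(-15,-4) = (-7.5000,-2.0000)
o1: d²=293 > ρ²=62 → inactive
o2: d²=5 ≤ ρ²=62; F_rep = 15·(2,-1)/5² = (1.2000,-0.6000)
o3: d²=289 > ρ²=62 → inactive
F = F_att + ΣF_rep = (-6.3000,-2.6000)
p' = p + 1/20·F = (9.6850,9.8700)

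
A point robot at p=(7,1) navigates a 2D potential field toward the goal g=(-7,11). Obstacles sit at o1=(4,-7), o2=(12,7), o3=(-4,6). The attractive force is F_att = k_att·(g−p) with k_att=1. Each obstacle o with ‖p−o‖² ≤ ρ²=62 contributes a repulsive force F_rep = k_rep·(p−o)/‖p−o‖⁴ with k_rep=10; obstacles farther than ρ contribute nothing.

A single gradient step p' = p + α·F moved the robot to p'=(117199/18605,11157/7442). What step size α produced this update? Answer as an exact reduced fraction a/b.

α = 1/20

F_att = 1·(g−p) = 1·(-14,10) = (-14.0000,10.0000)
o1: d²=73 > ρ²=62 → inactive
o2: d²=61 ≤ ρ²=62; F_rep = 10·(-5,-6)/61² = (-0.0134,-0.0161)
o3: d²=146 > ρ²=62 → inactive
F = F_att + ΣF_rep = (-14.0134,9.9839)
Δp = p'−p = (-0.7007,0.4992); α = Δx/Fx = (-13036/18605) / (-52144/3721) = 1/20
check: Δy/Fy = (3715/7442) / (37150/3721) = 1/20 ✓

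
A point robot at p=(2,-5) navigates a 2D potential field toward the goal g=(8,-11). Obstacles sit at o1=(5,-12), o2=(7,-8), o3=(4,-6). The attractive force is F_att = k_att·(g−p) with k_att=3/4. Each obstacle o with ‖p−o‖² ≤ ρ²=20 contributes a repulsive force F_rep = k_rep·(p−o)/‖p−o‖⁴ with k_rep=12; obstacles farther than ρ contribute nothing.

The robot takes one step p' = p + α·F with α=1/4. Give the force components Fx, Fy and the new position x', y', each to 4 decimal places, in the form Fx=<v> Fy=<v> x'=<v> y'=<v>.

F_att = 3/4·(g−p) = 3/4·(6,-6) = (4.5000,-4.5000)
o1: d²=58 > ρ²=20 → inactive
o2: d²=34 > ρ²=20 → inactive
o3: d²=5 ≤ ρ²=20; F_rep = 12·(-2,1)/5² = (-0.9600,0.4800)
F = F_att + ΣF_rep = (3.5400,-4.0200)
p' = p + 1/4·F = (2.8850,-6.0050)

Fx=3.5400 Fy=-4.0200 x'=2.8850 y'=-6.0050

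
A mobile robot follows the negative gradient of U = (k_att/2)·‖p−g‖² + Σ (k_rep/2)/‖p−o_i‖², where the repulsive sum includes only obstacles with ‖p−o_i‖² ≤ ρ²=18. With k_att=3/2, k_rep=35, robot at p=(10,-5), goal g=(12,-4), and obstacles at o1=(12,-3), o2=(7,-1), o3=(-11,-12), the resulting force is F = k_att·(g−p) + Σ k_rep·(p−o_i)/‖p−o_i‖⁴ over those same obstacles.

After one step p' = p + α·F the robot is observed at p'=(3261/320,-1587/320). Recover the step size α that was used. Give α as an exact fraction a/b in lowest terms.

F_att = 3/2·(g−p) = 3/2·(2,1) = (3.0000,1.5000)
o1: d²=8 ≤ ρ²=18; F_rep = 35·(-2,-2)/8² = (-1.0938,-1.0938)
o2: d²=25 > ρ²=18 → inactive
o3: d²=490 > ρ²=18 → inactive
F = F_att + ΣF_rep = (1.9062,0.4062)
Δp = p'−p = (0.1906,0.0406); α = Δx/Fx = (61/320) / (61/32) = 1/10
check: Δy/Fy = (13/320) / (13/32) = 1/10 ✓

α = 1/10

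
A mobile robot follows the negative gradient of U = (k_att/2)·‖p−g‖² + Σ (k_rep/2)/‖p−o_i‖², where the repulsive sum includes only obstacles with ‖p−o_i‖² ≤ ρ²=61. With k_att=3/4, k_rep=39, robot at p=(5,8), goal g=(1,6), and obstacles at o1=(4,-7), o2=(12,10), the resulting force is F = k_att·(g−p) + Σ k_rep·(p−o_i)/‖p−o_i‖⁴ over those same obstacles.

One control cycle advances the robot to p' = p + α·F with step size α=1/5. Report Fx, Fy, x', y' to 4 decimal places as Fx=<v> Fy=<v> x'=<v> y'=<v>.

Fx=-3.0972 Fy=-1.5278 x'=4.3806 y'=7.6944

F_att = 3/4·(g−p) = 3/4·(-4,-2) = (-3.0000,-1.5000)
o1: d²=226 > ρ²=61 → inactive
o2: d²=53 ≤ ρ²=61; F_rep = 39·(-7,-2)/53² = (-0.0972,-0.0278)
F = F_att + ΣF_rep = (-3.0972,-1.5278)
p' = p + 1/5·F = (4.3806,7.6944)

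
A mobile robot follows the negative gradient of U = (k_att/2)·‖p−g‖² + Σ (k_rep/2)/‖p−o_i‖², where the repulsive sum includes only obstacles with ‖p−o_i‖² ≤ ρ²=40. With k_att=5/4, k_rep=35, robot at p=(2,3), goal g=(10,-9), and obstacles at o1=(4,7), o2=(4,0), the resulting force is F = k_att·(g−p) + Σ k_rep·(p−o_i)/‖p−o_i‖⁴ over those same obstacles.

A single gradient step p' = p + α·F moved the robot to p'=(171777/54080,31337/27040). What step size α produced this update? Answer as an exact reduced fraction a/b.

α = 1/8

F_att = 5/4·(g−p) = 5/4·(8,-12) = (10.0000,-15.0000)
o1: d²=20 ≤ ρ²=40; F_rep = 35·(-2,-4)/20² = (-0.1750,-0.3500)
o2: d²=13 ≤ ρ²=40; F_rep = 35·(-2,3)/13² = (-0.4142,0.6213)
F = F_att + ΣF_rep = (9.4108,-14.7287)
Δp = p'−p = (1.1763,-1.8411); α = Δx/Fx = (63617/54080) / (63617/6760) = 1/8
check: Δy/Fy = (-49783/27040) / (-49783/3380) = 1/8 ✓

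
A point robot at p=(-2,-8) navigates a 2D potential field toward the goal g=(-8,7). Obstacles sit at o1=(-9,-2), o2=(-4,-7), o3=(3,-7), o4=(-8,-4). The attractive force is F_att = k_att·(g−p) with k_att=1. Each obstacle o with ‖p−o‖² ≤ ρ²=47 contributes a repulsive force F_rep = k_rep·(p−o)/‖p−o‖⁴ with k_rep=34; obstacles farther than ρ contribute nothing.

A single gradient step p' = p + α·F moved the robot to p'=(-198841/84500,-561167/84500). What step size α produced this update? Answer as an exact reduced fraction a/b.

F_att = 1·(g−p) = 1·(-6,15) = (-6.0000,15.0000)
o1: d²=85 > ρ²=47 → inactive
o2: d²=5 ≤ ρ²=47; F_rep = 34·(2,-1)/5² = (2.7200,-1.3600)
o3: d²=26 ≤ ρ²=47; F_rep = 34·(-5,-1)/26² = (-0.2515,-0.0503)
o4: d²=52 > ρ²=47 → inactive
F = F_att + ΣF_rep = (-3.5315,13.5897)
Δp = p'−p = (-0.3531,1.3590); α = Δx/Fx = (-29841/84500) / (-29841/8450) = 1/10
check: Δy/Fy = (114833/84500) / (114833/8450) = 1/10 ✓

α = 1/10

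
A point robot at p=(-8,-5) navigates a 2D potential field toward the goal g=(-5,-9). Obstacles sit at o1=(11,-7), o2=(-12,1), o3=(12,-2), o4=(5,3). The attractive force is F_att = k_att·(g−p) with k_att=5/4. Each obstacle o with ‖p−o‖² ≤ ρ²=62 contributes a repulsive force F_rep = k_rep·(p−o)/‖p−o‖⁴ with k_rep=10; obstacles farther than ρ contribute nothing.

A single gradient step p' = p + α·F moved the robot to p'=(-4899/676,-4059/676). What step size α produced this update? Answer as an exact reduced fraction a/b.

α = 1/5

F_att = 5/4·(g−p) = 5/4·(3,-4) = (3.7500,-5.0000)
o1: d²=365 > ρ²=62 → inactive
o2: d²=52 ≤ ρ²=62; F_rep = 10·(4,-6)/52² = (0.0148,-0.0222)
o3: d²=409 > ρ²=62 → inactive
o4: d²=233 > ρ²=62 → inactive
F = F_att + ΣF_rep = (3.7648,-5.0222)
Δp = p'−p = (0.7530,-1.0044); α = Δx/Fx = (509/676) / (2545/676) = 1/5
check: Δy/Fy = (-679/676) / (-3395/676) = 1/5 ✓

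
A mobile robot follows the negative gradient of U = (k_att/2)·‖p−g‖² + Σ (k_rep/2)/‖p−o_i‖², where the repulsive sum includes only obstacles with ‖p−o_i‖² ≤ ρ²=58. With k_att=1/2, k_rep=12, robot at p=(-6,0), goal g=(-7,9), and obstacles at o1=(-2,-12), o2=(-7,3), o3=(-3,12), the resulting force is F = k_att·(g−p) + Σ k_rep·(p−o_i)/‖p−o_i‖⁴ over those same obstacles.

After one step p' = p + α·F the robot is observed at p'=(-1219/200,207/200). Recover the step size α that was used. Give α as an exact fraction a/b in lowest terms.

α = 1/4

F_att = 1/2·(g−p) = 1/2·(-1,9) = (-0.5000,4.5000)
o1: d²=160 > ρ²=58 → inactive
o2: d²=10 ≤ ρ²=58; F_rep = 12·(1,-3)/10² = (0.1200,-0.3600)
o3: d²=153 > ρ²=58 → inactive
F = F_att + ΣF_rep = (-0.3800,4.1400)
Δp = p'−p = (-0.0950,1.0350); α = Δx/Fx = (-19/200) / (-19/50) = 1/4
check: Δy/Fy = (207/200) / (207/50) = 1/4 ✓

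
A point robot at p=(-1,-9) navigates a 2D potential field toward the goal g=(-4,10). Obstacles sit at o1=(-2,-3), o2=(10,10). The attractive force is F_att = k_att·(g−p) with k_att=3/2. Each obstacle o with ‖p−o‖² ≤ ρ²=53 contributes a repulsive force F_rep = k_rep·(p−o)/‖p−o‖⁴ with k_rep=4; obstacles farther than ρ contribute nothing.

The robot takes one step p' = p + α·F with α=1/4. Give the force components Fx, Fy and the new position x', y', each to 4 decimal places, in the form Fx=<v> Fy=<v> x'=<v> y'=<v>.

Fx=-4.4971 Fy=28.4825 x'=-2.1243 y'=-1.8794

F_att = 3/2·(g−p) = 3/2·(-3,19) = (-4.5000,28.5000)
o1: d²=37 ≤ ρ²=53; F_rep = 4·(1,-6)/37² = (0.0029,-0.0175)
o2: d²=482 > ρ²=53 → inactive
F = F_att + ΣF_rep = (-4.4971,28.4825)
p' = p + 1/4·F = (-2.1243,-1.8794)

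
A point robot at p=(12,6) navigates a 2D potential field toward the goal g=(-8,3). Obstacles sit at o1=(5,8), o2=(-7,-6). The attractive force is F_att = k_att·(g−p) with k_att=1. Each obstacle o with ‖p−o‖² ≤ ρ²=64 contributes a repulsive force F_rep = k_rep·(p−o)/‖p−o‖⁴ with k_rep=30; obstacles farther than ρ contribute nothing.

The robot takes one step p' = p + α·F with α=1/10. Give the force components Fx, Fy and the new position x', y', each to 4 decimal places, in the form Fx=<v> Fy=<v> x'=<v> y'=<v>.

Fx=-19.9252 Fy=-3.0214 x'=10.0075 y'=5.6979

F_att = 1·(g−p) = 1·(-20,-3) = (-20.0000,-3.0000)
o1: d²=53 ≤ ρ²=64; F_rep = 30·(7,-2)/53² = (0.0748,-0.0214)
o2: d²=505 > ρ²=64 → inactive
F = F_att + ΣF_rep = (-19.9252,-3.0214)
p' = p + 1/10·F = (10.0075,5.6979)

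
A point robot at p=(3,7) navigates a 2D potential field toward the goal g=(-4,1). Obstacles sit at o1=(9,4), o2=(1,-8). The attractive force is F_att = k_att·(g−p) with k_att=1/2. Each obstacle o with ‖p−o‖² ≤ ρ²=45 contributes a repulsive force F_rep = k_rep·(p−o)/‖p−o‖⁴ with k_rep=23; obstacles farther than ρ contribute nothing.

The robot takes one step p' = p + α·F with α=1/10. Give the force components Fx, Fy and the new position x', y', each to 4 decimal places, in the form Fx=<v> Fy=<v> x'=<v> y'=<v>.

Fx=-3.5681 Fy=-2.9659 x'=2.6432 y'=6.7034

F_att = 1/2·(g−p) = 1/2·(-7,-6) = (-3.5000,-3.0000)
o1: d²=45 ≤ ρ²=45; F_rep = 23·(-6,3)/45² = (-0.0681,0.0341)
o2: d²=229 > ρ²=45 → inactive
F = F_att + ΣF_rep = (-3.5681,-2.9659)
p' = p + 1/10·F = (2.6432,6.7034)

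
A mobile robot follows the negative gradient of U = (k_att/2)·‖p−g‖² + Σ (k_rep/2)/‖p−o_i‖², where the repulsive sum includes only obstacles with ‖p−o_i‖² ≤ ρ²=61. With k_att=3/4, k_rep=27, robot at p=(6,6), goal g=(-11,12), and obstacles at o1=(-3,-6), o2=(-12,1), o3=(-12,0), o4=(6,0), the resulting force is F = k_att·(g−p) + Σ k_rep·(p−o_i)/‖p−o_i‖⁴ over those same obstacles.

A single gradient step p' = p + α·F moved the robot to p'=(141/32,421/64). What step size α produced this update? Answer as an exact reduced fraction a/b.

α = 1/8

F_att = 3/4·(g−p) = 3/4·(-17,6) = (-12.7500,4.5000)
o1: d²=225 > ρ²=61 → inactive
o2: d²=349 > ρ²=61 → inactive
o3: d²=360 > ρ²=61 → inactive
o4: d²=36 ≤ ρ²=61; F_rep = 27·(0,6)/36² = (0.0000,0.1250)
F = F_att + ΣF_rep = (-12.7500,4.6250)
Δp = p'−p = (-1.5938,0.5781); α = Δx/Fx = (-51/32) / (-51/4) = 1/8
check: Δy/Fy = (37/64) / (37/8) = 1/8 ✓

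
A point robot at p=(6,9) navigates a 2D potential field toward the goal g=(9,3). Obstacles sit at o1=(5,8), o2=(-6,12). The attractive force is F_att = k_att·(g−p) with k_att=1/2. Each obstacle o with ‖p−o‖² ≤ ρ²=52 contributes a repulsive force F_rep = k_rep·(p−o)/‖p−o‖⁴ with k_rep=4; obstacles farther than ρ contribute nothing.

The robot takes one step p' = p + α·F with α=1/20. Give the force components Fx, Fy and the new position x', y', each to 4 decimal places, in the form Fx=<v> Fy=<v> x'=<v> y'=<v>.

Fx=2.5000 Fy=-2.0000 x'=6.1250 y'=8.9000

F_att = 1/2·(g−p) = 1/2·(3,-6) = (1.5000,-3.0000)
o1: d²=2 ≤ ρ²=52; F_rep = 4·(1,1)/2² = (1.0000,1.0000)
o2: d²=153 > ρ²=52 → inactive
F = F_att + ΣF_rep = (2.5000,-2.0000)
p' = p + 1/20·F = (6.1250,8.9000)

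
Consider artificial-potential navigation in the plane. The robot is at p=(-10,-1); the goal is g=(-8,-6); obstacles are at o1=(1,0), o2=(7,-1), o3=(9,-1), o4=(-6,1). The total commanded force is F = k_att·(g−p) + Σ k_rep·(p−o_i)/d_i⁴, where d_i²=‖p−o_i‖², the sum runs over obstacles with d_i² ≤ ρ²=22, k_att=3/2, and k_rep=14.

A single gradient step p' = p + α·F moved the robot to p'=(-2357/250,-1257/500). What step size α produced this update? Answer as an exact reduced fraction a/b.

F_att = 3/2·(g−p) = 3/2·(2,-5) = (3.0000,-7.5000)
o1: d²=122 > ρ²=22 → inactive
o2: d²=289 > ρ²=22 → inactive
o3: d²=361 > ρ²=22 → inactive
o4: d²=20 ≤ ρ²=22; F_rep = 14·(-4,-2)/20² = (-0.1400,-0.0700)
F = F_att + ΣF_rep = (2.8600,-7.5700)
Δp = p'−p = (0.5720,-1.5140); α = Δx/Fx = (143/250) / (143/50) = 1/5
check: Δy/Fy = (-757/500) / (-757/100) = 1/5 ✓

α = 1/5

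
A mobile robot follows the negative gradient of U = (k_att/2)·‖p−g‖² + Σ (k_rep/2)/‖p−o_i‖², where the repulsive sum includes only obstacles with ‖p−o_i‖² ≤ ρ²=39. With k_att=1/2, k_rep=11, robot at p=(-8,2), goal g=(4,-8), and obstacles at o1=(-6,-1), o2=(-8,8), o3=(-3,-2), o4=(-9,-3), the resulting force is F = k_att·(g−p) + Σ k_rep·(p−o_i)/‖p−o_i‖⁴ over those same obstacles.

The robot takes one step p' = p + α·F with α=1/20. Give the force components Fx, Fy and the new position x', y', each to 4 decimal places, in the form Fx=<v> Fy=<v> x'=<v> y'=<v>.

F_att = 1/2·(g−p) = 1/2·(12,-10) = (6.0000,-5.0000)
o1: d²=13 ≤ ρ²=39; F_rep = 11·(-2,3)/13² = (-0.1302,0.1953)
o2: d²=36 ≤ ρ²=39; F_rep = 11·(0,-6)/36² = (0.0000,-0.0509)
o3: d²=41 > ρ²=39 → inactive
o4: d²=26 ≤ ρ²=39; F_rep = 11·(1,5)/26² = (0.0163,0.0814)
F = F_att + ΣF_rep = (5.8861,-4.7743)
p' = p + 1/20·F = (-7.7057,1.7613)

Fx=5.8861 Fy=-4.7743 x'=-7.7057 y'=1.7613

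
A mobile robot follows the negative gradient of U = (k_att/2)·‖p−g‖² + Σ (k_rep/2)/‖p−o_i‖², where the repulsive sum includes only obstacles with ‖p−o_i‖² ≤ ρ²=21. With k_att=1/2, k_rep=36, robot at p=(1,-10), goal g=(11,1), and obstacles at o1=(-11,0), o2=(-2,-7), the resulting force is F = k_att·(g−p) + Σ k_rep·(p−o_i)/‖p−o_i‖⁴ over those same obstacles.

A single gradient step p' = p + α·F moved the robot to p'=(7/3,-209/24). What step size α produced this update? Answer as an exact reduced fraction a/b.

F_att = 1/2·(g−p) = 1/2·(10,11) = (5.0000,5.5000)
o1: d²=244 > ρ²=21 → inactive
o2: d²=18 ≤ ρ²=21; F_rep = 36·(3,-3)/18² = (0.3333,-0.3333)
F = F_att + ΣF_rep = (5.3333,5.1667)
Δp = p'−p = (1.3333,1.2917); α = Δx/Fx = (4/3) / (16/3) = 1/4
check: Δy/Fy = (31/24) / (31/6) = 1/4 ✓

α = 1/4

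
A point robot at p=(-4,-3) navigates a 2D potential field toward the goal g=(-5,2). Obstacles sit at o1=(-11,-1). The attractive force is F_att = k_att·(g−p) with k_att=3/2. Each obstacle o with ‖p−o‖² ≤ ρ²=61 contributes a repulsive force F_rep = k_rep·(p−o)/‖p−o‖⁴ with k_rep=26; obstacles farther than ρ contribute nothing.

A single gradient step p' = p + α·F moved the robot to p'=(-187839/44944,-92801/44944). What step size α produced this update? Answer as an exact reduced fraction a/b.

F_att = 3/2·(g−p) = 3/2·(-1,5) = (-1.5000,7.5000)
o1: d²=53 ≤ ρ²=61; F_rep = 26·(7,-2)/53² = (0.0648,-0.0185)
F = F_att + ΣF_rep = (-1.4352,7.4815)
Δp = p'−p = (-0.1794,0.9352); α = Δx/Fx = (-8063/44944) / (-8063/5618) = 1/8
check: Δy/Fy = (42031/44944) / (42031/5618) = 1/8 ✓

α = 1/8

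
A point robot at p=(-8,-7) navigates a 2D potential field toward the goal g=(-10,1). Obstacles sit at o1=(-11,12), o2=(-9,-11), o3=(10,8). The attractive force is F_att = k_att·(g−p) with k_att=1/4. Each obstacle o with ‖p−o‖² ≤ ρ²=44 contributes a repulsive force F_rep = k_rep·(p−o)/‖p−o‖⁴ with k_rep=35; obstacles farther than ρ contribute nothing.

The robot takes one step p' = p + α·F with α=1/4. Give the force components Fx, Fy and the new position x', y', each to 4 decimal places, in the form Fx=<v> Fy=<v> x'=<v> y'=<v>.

F_att = 1/4·(g−p) = 1/4·(-2,8) = (-0.5000,2.0000)
o1: d²=370 > ρ²=44 → inactive
o2: d²=17 ≤ ρ²=44; F_rep = 35·(1,4)/17² = (0.1211,0.4844)
o3: d²=549 > ρ²=44 → inactive
F = F_att + ΣF_rep = (-0.3789,2.4844)
p' = p + 1/4·F = (-8.0947,-6.3789)

Fx=-0.3789 Fy=2.4844 x'=-8.0947 y'=-6.3789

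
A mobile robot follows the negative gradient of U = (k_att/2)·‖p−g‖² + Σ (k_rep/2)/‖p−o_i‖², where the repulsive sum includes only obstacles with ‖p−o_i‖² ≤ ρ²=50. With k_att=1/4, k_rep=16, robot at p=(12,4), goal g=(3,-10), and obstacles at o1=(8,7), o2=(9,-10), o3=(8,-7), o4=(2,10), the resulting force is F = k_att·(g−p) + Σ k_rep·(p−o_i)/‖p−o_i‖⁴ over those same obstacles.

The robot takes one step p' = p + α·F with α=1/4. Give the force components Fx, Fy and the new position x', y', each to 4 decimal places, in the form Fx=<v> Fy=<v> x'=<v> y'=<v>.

Fx=-2.1476 Fy=-3.5768 x'=11.4631 y'=3.1058

F_att = 1/4·(g−p) = 1/4·(-9,-14) = (-2.2500,-3.5000)
o1: d²=25 ≤ ρ²=50; F_rep = 16·(4,-3)/25² = (0.1024,-0.0768)
o2: d²=205 > ρ²=50 → inactive
o3: d²=137 > ρ²=50 → inactive
o4: d²=136 > ρ²=50 → inactive
F = F_att + ΣF_rep = (-2.1476,-3.5768)
p' = p + 1/4·F = (11.4631,3.1058)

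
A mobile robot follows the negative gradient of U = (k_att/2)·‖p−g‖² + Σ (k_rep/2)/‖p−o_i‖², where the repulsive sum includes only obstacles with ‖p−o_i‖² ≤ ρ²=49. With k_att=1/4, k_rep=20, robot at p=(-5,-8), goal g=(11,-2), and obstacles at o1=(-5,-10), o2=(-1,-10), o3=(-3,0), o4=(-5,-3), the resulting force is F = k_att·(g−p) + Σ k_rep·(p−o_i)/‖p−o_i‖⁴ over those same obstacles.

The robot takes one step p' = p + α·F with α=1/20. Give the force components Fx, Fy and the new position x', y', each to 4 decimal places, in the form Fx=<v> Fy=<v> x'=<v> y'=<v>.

F_att = 1/4·(g−p) = 1/4·(16,6) = (4.0000,1.5000)
o1: d²=4 ≤ ρ²=49; F_rep = 20·(0,2)/4² = (0.0000,2.5000)
o2: d²=20 ≤ ρ²=49; F_rep = 20·(-4,2)/20² = (-0.2000,0.1000)
o3: d²=68 > ρ²=49 → inactive
o4: d²=25 ≤ ρ²=49; F_rep = 20·(0,-5)/25² = (0.0000,-0.1600)
F = F_att + ΣF_rep = (3.8000,3.9400)
p' = p + 1/20·F = (-4.8100,-7.8030)

Fx=3.8000 Fy=3.9400 x'=-4.8100 y'=-7.8030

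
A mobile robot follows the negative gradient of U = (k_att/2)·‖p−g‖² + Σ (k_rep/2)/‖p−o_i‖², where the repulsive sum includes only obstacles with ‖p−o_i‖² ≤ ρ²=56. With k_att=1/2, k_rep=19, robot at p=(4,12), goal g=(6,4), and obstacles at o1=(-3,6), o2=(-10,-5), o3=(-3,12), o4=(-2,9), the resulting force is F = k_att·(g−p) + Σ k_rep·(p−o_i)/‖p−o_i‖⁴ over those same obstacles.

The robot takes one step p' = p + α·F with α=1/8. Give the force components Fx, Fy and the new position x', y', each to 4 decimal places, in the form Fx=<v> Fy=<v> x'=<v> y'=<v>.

F_att = 1/2·(g−p) = 1/2·(2,-8) = (1.0000,-4.0000)
o1: d²=85 > ρ²=56 → inactive
o2: d²=485 > ρ²=56 → inactive
o3: d²=49 ≤ ρ²=56; F_rep = 19·(7,0)/49² = (0.0554,0.0000)
o4: d²=45 ≤ ρ²=56; F_rep = 19·(6,3)/45² = (0.0563,0.0281)
F = F_att + ΣF_rep = (1.1117,-3.9719)
p' = p + 1/8·F = (4.1390,11.5035)

Fx=1.1117 Fy=-3.9719 x'=4.1390 y'=11.5035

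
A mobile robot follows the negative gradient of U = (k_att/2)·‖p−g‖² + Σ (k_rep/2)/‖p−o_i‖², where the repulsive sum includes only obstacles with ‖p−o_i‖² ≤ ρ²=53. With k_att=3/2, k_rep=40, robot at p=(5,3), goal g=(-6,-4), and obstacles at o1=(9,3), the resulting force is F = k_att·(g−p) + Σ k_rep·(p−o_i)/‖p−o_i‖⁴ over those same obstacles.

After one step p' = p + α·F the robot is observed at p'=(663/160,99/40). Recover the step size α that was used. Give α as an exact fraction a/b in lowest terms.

α = 1/20

F_att = 3/2·(g−p) = 3/2·(-11,-7) = (-16.5000,-10.5000)
o1: d²=16 ≤ ρ²=53; F_rep = 40·(-4,0)/16² = (-0.6250,0.0000)
F = F_att + ΣF_rep = (-17.1250,-10.5000)
Δp = p'−p = (-0.8562,-0.5250); α = Δx/Fx = (-137/160) / (-137/8) = 1/20
check: Δy/Fy = (-21/40) / (-21/2) = 1/20 ✓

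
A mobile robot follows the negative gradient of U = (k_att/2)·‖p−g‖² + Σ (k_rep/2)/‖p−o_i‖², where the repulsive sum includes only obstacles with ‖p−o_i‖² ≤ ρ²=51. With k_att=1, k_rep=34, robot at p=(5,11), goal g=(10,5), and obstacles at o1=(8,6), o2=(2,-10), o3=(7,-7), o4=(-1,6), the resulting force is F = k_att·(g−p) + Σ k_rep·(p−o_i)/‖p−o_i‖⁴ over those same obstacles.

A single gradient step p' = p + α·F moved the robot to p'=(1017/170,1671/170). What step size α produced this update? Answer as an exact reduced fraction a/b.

F_att = 1·(g−p) = 1·(5,-6) = (5.0000,-6.0000)
o1: d²=34 ≤ ρ²=51; F_rep = 34·(-3,5)/34² = (-0.0882,0.1471)
o2: d²=450 > ρ²=51 → inactive
o3: d²=328 > ρ²=51 → inactive
o4: d²=61 > ρ²=51 → inactive
F = F_att + ΣF_rep = (4.9118,-5.8529)
Δp = p'−p = (0.9824,-1.1706); α = Δx/Fx = (167/170) / (167/34) = 1/5
check: Δy/Fy = (-199/170) / (-199/34) = 1/5 ✓

α = 1/5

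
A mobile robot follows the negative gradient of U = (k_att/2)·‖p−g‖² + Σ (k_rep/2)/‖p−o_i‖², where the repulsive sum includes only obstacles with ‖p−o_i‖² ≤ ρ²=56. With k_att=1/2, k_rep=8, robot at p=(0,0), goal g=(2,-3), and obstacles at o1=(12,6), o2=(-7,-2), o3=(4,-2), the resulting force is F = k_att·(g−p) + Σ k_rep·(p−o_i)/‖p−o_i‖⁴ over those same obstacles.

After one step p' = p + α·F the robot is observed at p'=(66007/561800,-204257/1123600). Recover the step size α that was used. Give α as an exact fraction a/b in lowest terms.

α = 1/8

F_att = 1/2·(g−p) = 1/2·(2,-3) = (1.0000,-1.5000)
o1: d²=180 > ρ²=56 → inactive
o2: d²=53 ≤ ρ²=56; F_rep = 8·(7,2)/53² = (0.0199,0.0057)
o3: d²=20 ≤ ρ²=56; F_rep = 8·(-4,2)/20² = (-0.0800,0.0400)
F = F_att + ΣF_rep = (0.9399,-1.4543)
Δp = p'−p = (0.1175,-0.1818); α = Δx/Fx = (66007/561800) / (66007/70225) = 1/8
check: Δy/Fy = (-204257/1123600) / (-204257/140450) = 1/8 ✓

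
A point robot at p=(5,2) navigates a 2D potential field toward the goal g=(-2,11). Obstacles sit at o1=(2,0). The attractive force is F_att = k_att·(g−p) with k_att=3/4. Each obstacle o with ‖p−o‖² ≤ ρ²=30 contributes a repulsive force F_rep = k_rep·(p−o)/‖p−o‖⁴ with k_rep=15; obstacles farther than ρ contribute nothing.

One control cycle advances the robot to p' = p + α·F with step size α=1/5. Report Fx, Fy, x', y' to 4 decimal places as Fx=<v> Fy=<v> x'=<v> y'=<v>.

F_att = 3/4·(g−p) = 3/4·(-7,9) = (-5.2500,6.7500)
o1: d²=13 ≤ ρ²=30; F_rep = 15·(3,2)/13² = (0.2663,0.1775)
F = F_att + ΣF_rep = (-4.9837,6.9275)
p' = p + 1/5·F = (4.0033,3.3855)

Fx=-4.9837 Fy=6.9275 x'=4.0033 y'=3.3855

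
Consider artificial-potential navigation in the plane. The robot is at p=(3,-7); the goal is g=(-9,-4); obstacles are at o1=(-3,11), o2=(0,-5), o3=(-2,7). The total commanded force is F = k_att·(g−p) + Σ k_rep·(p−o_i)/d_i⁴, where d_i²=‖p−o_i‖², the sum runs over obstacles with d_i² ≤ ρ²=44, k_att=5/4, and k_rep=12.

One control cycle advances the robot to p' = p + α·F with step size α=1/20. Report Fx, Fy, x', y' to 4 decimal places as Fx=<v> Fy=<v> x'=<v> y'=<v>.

Fx=-14.7870 Fy=3.6080 x'=2.2607 y'=-6.8196

F_att = 5/4·(g−p) = 5/4·(-12,3) = (-15.0000,3.7500)
o1: d²=360 > ρ²=44 → inactive
o2: d²=13 ≤ ρ²=44; F_rep = 12·(3,-2)/13² = (0.2130,-0.1420)
o3: d²=221 > ρ²=44 → inactive
F = F_att + ΣF_rep = (-14.7870,3.6080)
p' = p + 1/20·F = (2.2607,-6.8196)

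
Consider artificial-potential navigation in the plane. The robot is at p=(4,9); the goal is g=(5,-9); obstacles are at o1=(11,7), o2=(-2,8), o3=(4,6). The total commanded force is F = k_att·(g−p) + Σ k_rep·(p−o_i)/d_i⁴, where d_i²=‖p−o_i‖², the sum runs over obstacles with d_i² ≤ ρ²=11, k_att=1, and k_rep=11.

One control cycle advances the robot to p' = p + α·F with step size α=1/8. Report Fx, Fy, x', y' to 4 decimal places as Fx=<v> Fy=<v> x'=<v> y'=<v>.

F_att = 1·(g−p) = 1·(1,-18) = (1.0000,-18.0000)
o1: d²=53 > ρ²=11 → inactive
o2: d²=37 > ρ²=11 → inactive
o3: d²=9 ≤ ρ²=11; F_rep = 11·(0,3)/9² = (0.0000,0.4074)
F = F_att + ΣF_rep = (1.0000,-17.5926)
p' = p + 1/8·F = (4.1250,6.8009)

Fx=1.0000 Fy=-17.5926 x'=4.1250 y'=6.8009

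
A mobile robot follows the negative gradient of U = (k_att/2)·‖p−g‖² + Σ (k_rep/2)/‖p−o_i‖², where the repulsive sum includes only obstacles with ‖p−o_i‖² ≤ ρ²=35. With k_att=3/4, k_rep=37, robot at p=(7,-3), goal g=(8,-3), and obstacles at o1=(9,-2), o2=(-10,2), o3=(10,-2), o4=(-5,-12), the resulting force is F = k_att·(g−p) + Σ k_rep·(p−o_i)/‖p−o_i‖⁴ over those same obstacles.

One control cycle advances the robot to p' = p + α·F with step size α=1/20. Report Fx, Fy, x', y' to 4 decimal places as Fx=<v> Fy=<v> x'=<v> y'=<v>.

F_att = 3/4·(g−p) = 3/4·(1,0) = (0.7500,0.0000)
o1: d²=5 ≤ ρ²=35; F_rep = 37·(-2,-1)/5² = (-2.9600,-1.4800)
o2: d²=314 > ρ²=35 → inactive
o3: d²=10 ≤ ρ²=35; F_rep = 37·(-3,-1)/10² = (-1.1100,-0.3700)
o4: d²=225 > ρ²=35 → inactive
F = F_att + ΣF_rep = (-3.3200,-1.8500)
p' = p + 1/20·F = (6.8340,-3.0925)

Fx=-3.3200 Fy=-1.8500 x'=6.8340 y'=-3.0925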